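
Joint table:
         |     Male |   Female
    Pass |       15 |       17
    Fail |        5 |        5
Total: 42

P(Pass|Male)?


P(Pass|Male) = 15/(15+5) = 15/20 = 3/4

P = 3/4 ≈ 75.00%


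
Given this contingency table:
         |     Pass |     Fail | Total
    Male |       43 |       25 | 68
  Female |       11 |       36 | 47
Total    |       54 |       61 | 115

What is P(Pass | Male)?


P(Pass | Male) = 43/(43+25) = 43/68

P(Pass|Male) = 43/68 ≈ 63.24%


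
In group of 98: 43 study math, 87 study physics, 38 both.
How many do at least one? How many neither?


|A∪B| = 43+87-38 = 92
Neither = 98-92 = 6

At least one: 92; Neither: 6


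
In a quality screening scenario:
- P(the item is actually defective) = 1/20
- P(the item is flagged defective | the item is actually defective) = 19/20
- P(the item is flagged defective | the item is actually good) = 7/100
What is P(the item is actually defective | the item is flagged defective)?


Using Bayes' theorem:
P(A|B) = P(B|A)·P(A) / P(B)

P(the item is flagged defective) = 19/20 × 1/20 + 7/100 × 19/20
= 19/400 + 133/2000 = 57/500

P(the item is actually defective|the item is flagged defective) = (19/400) / (57/500) = 5/12

P(the item is actually defective|the item is flagged defective) = 5/12 ≈ 41.67%


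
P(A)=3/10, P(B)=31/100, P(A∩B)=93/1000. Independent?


P(A)×P(B) = 93/1000
P(A∩B) = 93/1000
Equal ✓ → Independent

Yes, independent


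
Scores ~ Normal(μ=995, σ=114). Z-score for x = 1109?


z = (x - μ)/σ = (1109 - 995)/114 = 1.0

z = 1.0


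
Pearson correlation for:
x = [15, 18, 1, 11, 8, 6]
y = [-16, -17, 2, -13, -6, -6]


n=6, Σx=59, Σy=-56, Σxy=-771, Σx²=771, Σy²=790
r = (6×(-771) - 59×(-56))/√((6×771 - 59²)(6×790 - (-56)²))
= -1322/√(1145×1604) = -1322/√1836580 ≈ -1322/1355.2048 ≈ -0.9755

r ≈ -0.9755


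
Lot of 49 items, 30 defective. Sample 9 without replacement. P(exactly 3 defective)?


Hypergeometric: C(30,3)×C(19,6)/C(49,9)
= 4060×27132/2054455634 = 1124040/20963833

P(X=3) = 1124040/20963833 ≈ 5.36%


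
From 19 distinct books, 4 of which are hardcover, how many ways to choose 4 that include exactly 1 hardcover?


Choose 1 of the 4 hardcovers and 3 of the other 15 books:
C(4,1)×C(15,3) = 4×455 = 1820

1820


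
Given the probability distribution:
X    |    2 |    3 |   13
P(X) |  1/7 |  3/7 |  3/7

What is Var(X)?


E[X] = 50/7
E[X²] = 538/7
Var(X) = E[X²] - (E[X])² = 538/7 - 2500/49 = 1266/49

Var(X) = 1266/49 ≈ 25.8367


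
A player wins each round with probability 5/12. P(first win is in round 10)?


Geometric: P(X=10) = (1-p)^(k-1)×p = (7/12)^9×5/12 = 201768035/61917364224

P(X=10) = 201768035/61917364224 ≈ 0.33%


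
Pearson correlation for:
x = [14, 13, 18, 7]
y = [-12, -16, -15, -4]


n=4, Σx=52, Σy=-47, Σxy=-674, Σx²=738, Σy²=641
r = (4×(-674) - 52×(-47))/√((4×738 - 52²)(4×641 - (-47)²))
= -252/√(248×355) = -252/√88040 ≈ -252/296.7154 ≈ -0.8493

r ≈ -0.8493


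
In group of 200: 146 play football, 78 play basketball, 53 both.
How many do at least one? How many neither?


|A∪B| = 146+78-53 = 171
Neither = 200-171 = 29

At least one: 171; Neither: 29


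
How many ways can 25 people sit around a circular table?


Circular arrangements of 25 distinct objects: fix one position to break rotational symmetry.
(n-1)! = 24! = 620448401733239439360000

620448401733239439360000


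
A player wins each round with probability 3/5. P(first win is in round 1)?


Geometric: P(X=1) = (1-p)^(k-1)×p = (2/5)^0×3/5 = 3/5

P(X=1) = 3/5 ≈ 60.00%


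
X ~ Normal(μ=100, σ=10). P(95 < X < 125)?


z₁=(95-100)/10=-0.5, z₂=(125-100)/10=2.5
P = Φ(2.5) - Φ(-0.5) = 0.993790 - 0.308538 = 0.685252 ≈ 0.6853

P(95 < X < 125) ≈ 0.6853


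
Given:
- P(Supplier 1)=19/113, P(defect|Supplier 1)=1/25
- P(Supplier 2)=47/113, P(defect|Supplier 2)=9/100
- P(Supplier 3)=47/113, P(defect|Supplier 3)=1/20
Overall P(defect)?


P(B) = Σ P(B|Aᵢ)×P(Aᵢ)
  1/25×19/113 = 19/2825
  9/100×47/113 = 423/11300
  1/20×47/113 = 47/2260
Sum = 367/5650

P(defect) = 367/5650 ≈ 6.50%


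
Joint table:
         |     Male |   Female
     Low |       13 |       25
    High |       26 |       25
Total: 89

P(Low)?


P(Low) = (13+25)/89 = 38/89

P(Low) = 38/89 ≈ 42.70%


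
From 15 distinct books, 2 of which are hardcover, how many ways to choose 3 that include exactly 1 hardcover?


Choose 1 of the 2 hardcovers and 2 of the other 13 books:
C(2,1)×C(13,2) = 2×78 = 156

156


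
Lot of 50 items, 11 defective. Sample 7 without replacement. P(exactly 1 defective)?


Hypergeometric: C(11,1)×C(39,6)/C(50,7)
= 11×3262623/99884400 = 155363/432400

P(X=1) = 155363/432400 ≈ 35.93%


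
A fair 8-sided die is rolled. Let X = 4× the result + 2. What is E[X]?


E[die] = (1+8)/2 = 9/2
E[X] = 4×9/2 + 2 = 20

E[X] = 20


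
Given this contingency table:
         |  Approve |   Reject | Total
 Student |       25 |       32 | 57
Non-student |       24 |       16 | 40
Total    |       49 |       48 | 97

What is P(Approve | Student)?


P(Approve | Student) = 25/(25+32) = 25/57

P(Approve|Student) = 25/57 ≈ 43.86%


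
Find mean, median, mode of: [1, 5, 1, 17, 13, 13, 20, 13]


Sorted: [1, 1, 5, 13, 13, 13, 17, 20]
Mean = 83/8
Median = 13
Freq: {1: 2, 5: 1, 17: 1, 13: 3, 20: 1}
Mode: [13]

Mean=83/8, Median=13, Mode=13


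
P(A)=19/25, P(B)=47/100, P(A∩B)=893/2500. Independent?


P(A)×P(B) = 893/2500
P(A∩B) = 893/2500
Equal ✓ → Independent

Yes, independent


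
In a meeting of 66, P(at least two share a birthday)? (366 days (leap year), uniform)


P(all different) = Π(366-i)/366 for i=0..65
= 0.001939
P(match) = 1 - 0.001939 = 0.998061

P ≈ 0.9981 ≈ 99.81%


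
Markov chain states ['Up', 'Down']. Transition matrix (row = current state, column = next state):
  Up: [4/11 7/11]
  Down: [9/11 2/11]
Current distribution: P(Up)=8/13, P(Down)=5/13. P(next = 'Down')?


P(next=Down) = Σᵢ P(now=i)×P(i→Down)
= 8/13×7/11 + 5/13×2/11
= 56/143 + 10/143 = 6/13

P = 6/13 ≈ 0.4615


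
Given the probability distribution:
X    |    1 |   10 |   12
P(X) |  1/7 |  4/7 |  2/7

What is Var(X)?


E[X] = 65/7
E[X²] = 689/7
Var(X) = E[X²] - (E[X])² = 689/7 - 4225/49 = 598/49

Var(X) = 598/49 ≈ 12.2041


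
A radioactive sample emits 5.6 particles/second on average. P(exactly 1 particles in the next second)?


Poisson(λ=5.6): P(X=1) = e^(-λ)×λ^k/k!
= e^(-5.6) × 5.6^1 / 1!
≈ 0.003697863716 × 5.6 / 1 ≈ 0.020708

P(X=1) ≈ 0.020708 ≈ 2.07%


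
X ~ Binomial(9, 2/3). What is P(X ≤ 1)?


P(X ≤ 1) = Σ P(X=i) for i=0..1
P(X=0) = 1/19683
P(X=1) = 2/2187
Sum = 19/19683

P(X ≤ 1) = 19/19683 ≈ 0.10%


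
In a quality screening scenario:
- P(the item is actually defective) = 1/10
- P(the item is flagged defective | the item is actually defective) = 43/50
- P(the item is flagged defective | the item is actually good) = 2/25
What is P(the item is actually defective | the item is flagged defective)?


Using Bayes' theorem:
P(A|B) = P(B|A)·P(A) / P(B)

P(the item is flagged defective) = 43/50 × 1/10 + 2/25 × 9/10
= 43/500 + 9/125 = 79/500

P(the item is actually defective|the item is flagged defective) = (43/500) / (79/500) = 43/79

P(the item is actually defective|the item is flagged defective) = 43/79 ≈ 54.43%


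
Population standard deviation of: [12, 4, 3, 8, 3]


Mean = 30/5 = 6
  (12-6)²=36
  (4-6)²=4
  (3-6)²=9
  (8-6)²=4
  (3-6)²=9
Σ(x-μ)² = 62
σ² = 62/5

σ = √(62/5) ≈ 3.5214


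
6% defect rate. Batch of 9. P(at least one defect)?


P(all good) = (47/50)^9 = 1119130473102767/1953125000000000
P(≥1 defect) = 833994526897233/1953125000000000

P = 833994526897233/1953125000000000 ≈ 42.70%


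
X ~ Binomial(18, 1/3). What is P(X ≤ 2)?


P(X ≤ 2) = Σ P(X=i) for i=0..2
P(X=0) = 262144/387420489
P(X=1) = 262144/43046721
P(X=2) = 1114112/43046721
Sum = 12648448/387420489

P(X ≤ 2) = 12648448/387420489 ≈ 3.26%


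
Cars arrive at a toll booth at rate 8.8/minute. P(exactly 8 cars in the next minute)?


Poisson(λ=8.8): P(X=8) = e^(-λ)×λ^k/k!
= e^(-8.8) × 8.8^8 / 8!
≈ 0.0001507330751 × 35963452.4806 / 40320 ≈ 0.134446

P(X=8) ≈ 0.134446 ≈ 13.44%


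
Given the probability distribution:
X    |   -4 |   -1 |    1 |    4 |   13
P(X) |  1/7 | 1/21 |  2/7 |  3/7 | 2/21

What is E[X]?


E[X] = Σ x·P(X=x)
= (-4)×(1/7) + (-1)×(1/21) + (1)×(2/7) + (4)×(3/7) + (13)×(2/21)
= 55/21

E[X] = 55/21


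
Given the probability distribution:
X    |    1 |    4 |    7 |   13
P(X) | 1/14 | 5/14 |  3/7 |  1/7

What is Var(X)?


E[X] = 89/14
E[X²] = 713/14
Var(X) = E[X²] - (E[X])² = 713/14 - 7921/196 = 2061/196

Var(X) = 2061/196 ≈ 10.5153


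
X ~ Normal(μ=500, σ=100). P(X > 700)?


z = (700-500)/100 = 2.0
P(X > 700) = 1 - P(Z ≤ 2.0) = 1 - 0.9772 = 0.0228

P(X > 700) ≈ 0.0228


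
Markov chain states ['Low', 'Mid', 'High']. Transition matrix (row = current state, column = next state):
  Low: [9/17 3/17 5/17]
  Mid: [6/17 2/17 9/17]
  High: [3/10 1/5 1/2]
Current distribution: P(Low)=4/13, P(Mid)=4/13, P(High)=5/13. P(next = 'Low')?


P(next=Low) = Σᵢ P(now=i)×P(i→Low)
= 4/13×9/17 + 4/13×6/17 + 5/13×3/10
= 36/221 + 24/221 + 3/26 = 171/442

P = 171/442 ≈ 0.3869


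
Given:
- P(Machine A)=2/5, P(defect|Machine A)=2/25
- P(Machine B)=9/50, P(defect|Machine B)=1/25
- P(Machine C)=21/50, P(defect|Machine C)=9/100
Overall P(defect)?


P(B) = Σ P(B|Aᵢ)×P(Aᵢ)
  2/25×2/5 = 4/125
  1/25×9/50 = 9/1250
  9/100×21/50 = 189/5000
Sum = 77/1000

P(defect) = 77/1000 ≈ 7.70%


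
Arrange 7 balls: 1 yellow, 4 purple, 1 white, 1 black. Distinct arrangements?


7!/(1!×4!×1!×1!) = 210

210


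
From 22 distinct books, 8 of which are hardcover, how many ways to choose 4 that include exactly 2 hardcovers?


Choose 2 of the 8 hardcovers and 2 of the other 14 books:
C(8,2)×C(14,2) = 28×91 = 2548

2548


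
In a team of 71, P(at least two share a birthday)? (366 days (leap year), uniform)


P(all different) = Π(366-i)/366 for i=0..70
= 0.000694
P(match) = 1 - 0.000694 = 0.999306

P ≈ 0.9993 ≈ 99.93%


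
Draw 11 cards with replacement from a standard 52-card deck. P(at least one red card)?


P(not a red card) = 26/52 = 1/2
P(none in 11 draws) = (1/2)^11 = 1/2048
P(≥1 red card) = 1 - 1/2048 = 2047/2048

P = 2047/2048 ≈ 99.95%


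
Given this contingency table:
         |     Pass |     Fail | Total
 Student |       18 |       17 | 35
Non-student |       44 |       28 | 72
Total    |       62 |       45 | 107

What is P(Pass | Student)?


P(Pass | Student) = 18/(18+17) = 18/35

P(Pass|Student) = 18/35 ≈ 51.43%


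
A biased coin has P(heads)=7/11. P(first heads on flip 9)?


Geometric: P(X=9) = (1-p)^(k-1)×p = (4/11)^8×7/11 = 458752/2357947691

P(X=9) = 458752/2357947691 ≈ 0.02%


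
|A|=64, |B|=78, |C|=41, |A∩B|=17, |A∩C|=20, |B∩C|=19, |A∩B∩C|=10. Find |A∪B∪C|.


|A∪B∪C| = 64+78+41-17-20-19+10 = 137

|A∪B∪C| = 137


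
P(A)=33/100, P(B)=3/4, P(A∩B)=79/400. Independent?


P(A)×P(B) = 99/400
P(A∩B) = 79/400
Not equal → NOT independent

No, not independent


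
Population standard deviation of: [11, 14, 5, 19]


Mean = 49/4
  (11-49/4)²=25/16
  (14-49/4)²=49/16
  (5-49/4)²=841/16
  (19-49/4)²=729/16
Σ(x-μ)² = 411/4
σ² = (411/4)/4 = 411/16

σ = √(411/16) ≈ 5.0683


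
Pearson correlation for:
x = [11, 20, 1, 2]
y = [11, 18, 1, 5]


n=4, Σx=34, Σy=35, Σxy=492, Σx²=526, Σy²=471
r = (4×492 - 34×35)/√((4×526 - 34²)(4×471 - 35²))
= 778/√(948×659) = 778/√624732 ≈ 778/790.3999 ≈ 0.9843

r ≈ 0.9843


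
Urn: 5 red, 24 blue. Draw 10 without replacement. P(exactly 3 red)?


Hypergeometric: C(5,3)×C(24,7)/C(29,10)
= 10×346104/20030010 = 456/2639

P(X=3) = 456/2639 ≈ 17.28%


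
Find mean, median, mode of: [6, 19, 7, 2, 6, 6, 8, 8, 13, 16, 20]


Sorted: [2, 6, 6, 6, 7, 8, 8, 13, 16, 19, 20]
Mean = 111/11
Median = 8
Freq: {6: 3, 19: 1, 7: 1, 2: 1, 8: 2, 13: 1, 16: 1, 20: 1}
Mode: [6]

Mean=111/11, Median=8, Mode=6


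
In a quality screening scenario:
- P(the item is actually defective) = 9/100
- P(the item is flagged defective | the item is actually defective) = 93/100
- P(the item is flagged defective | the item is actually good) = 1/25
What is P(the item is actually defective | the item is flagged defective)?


Using Bayes' theorem:
P(A|B) = P(B|A)·P(A) / P(B)

P(the item is flagged defective) = 93/100 × 9/100 + 1/25 × 91/100
= 837/10000 + 91/2500 = 1201/10000

P(the item is actually defective|the item is flagged defective) = (837/10000) / (1201/10000) = 837/1201

P(the item is actually defective|the item is flagged defective) = 837/1201 ≈ 69.69%


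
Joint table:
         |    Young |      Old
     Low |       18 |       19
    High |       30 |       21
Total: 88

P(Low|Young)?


P(Low|Young) = 18/(18+30) = 18/48 = 3/8

P = 3/8 ≈ 37.50%


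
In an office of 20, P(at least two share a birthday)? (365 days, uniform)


P(all different) = Π(365-i)/365 for i=0..19
= 0.588562
P(match) = 1 - 0.588562 = 0.411438

P ≈ 0.4114 ≈ 41.14%


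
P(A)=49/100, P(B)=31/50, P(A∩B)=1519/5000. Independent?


P(A)×P(B) = 1519/5000
P(A∩B) = 1519/5000
Equal ✓ → Independent

Yes, independent


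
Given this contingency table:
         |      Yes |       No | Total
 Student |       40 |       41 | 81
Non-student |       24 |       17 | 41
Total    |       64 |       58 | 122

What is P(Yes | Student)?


P(Yes | Student) = 40/(40+41) = 40/81

P(Yes|Student) = 40/81 ≈ 49.38%


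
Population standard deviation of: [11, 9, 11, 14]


Mean = 45/4
  (11-45/4)²=1/16
  (9-45/4)²=81/16
  (11-45/4)²=1/16
  (14-45/4)²=121/16
Σ(x-μ)² = 51/4
σ² = (51/4)/4 = 51/16

σ = √(51/16) ≈ 1.7854


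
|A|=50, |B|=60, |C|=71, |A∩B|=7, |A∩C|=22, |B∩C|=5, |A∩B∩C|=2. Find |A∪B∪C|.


|A∪B∪C| = 50+60+71-7-22-5+2 = 149

|A∪B∪C| = 149


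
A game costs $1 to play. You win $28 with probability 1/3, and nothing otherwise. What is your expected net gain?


E[gain] = (28-1)×1/3 + (-1)×2/3
= 9 - 2/3 = 25/3

Expected net gain = $25/3 ≈ $8.33


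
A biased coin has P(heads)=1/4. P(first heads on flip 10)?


Geometric: P(X=10) = (1-p)^(k-1)×p = (3/4)^9×1/4 = 19683/1048576

P(X=10) = 19683/1048576 ≈ 1.88%


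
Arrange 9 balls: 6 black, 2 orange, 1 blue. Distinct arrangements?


9!/(6!×2!×1!) = 252

252


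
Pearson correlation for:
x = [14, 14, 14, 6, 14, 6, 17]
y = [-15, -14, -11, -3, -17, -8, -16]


n=7, Σx=85, Σy=-84, Σxy=-1136, Σx²=1145, Σy²=1160
r = (7×(-1136) - 85×(-84))/√((7×1145 - 85²)(7×1160 - (-84)²))
= -812/√(790×1064) = -812/√840560 ≈ -812/916.8206 ≈ -0.8857

r ≈ -0.8857


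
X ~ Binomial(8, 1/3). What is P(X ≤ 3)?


P(X ≤ 3) = Σ P(X=i) for i=0..3
P(X=0) = 256/6561
P(X=1) = 1024/6561
P(X=2) = 1792/6561
P(X=3) = 1792/6561
Sum = 4864/6561

P(X ≤ 3) = 4864/6561 ≈ 74.14%


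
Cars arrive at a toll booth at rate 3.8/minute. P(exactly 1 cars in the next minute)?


Poisson(λ=3.8): P(X=1) = e^(-λ)×λ^k/k!
= e^(-3.8) × 3.8^1 / 1!
≈ 0.02237077186 × 3.8 / 1 ≈ 0.085009

P(X=1) ≈ 0.085009 ≈ 8.50%


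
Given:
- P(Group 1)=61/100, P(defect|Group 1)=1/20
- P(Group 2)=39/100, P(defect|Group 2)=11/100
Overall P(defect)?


P(B) = Σ P(B|Aᵢ)×P(Aᵢ)
  1/20×61/100 = 61/2000
  11/100×39/100 = 429/10000
Sum = 367/5000

P(defect) = 367/5000 ≈ 7.34%


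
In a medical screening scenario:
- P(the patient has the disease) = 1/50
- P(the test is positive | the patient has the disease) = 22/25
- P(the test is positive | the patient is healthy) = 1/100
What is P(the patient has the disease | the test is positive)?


Using Bayes' theorem:
P(A|B) = P(B|A)·P(A) / P(B)

P(the test is positive) = 22/25 × 1/50 + 1/100 × 49/50
= 11/625 + 49/5000 = 137/5000

P(the patient has the disease|the test is positive) = (11/625) / (137/5000) = 88/137

P(the patient has the disease|the test is positive) = 88/137 ≈ 64.23%


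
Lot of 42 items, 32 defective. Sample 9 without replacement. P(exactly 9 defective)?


Hypergeometric: C(32,9)×C(10,0)/C(42,9)
= 28048800×1/445891810 = 215760/3429937

P(X=9) = 215760/3429937 ≈ 6.29%


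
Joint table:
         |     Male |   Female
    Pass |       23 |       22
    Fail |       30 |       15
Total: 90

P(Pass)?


P(Pass) = (23+22)/90 = 45/90 = 1/2

P(Pass) = 1/2 ≈ 50.00%


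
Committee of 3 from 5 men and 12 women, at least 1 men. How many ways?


Count by #men:
  1M,2W: C(5,1)×C(12,2)=330
  2M,1W: C(5,2)×C(12,1)=120
  3M,0W: C(5,3)×C(12,0)=10
Total = 460

460


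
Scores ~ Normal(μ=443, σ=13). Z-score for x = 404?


z = (x - μ)/σ = (404 - 443)/13 = -3.0

z = -3.0


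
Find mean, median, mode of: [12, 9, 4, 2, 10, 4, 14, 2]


Sorted: [2, 2, 4, 4, 9, 10, 12, 14]
Mean = 57/8
Median = 13/2
Freq: {12: 1, 9: 1, 4: 2, 2: 2, 10: 1, 14: 1}
Mode: [2, 4]

Mean=57/8, Median=13/2, Mode=[2, 4]


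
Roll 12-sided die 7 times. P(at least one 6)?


P(no 6)^7 = (11/12)^7 = 19487171/35831808
P(≥1) = 1 - 19487171/35831808 = 16344637/35831808

P = 16344637/35831808 ≈ 45.61%


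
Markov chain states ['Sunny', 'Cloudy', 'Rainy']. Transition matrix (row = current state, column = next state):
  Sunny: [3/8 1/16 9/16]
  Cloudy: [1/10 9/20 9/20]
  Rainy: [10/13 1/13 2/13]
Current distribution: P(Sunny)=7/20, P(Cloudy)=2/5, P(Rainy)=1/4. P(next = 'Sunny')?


P(next=Sunny) = Σᵢ P(now=i)×P(i→Sunny)
= 7/20×3/8 + 2/5×1/10 + 1/4×10/13
= 21/160 + 1/25 + 5/26 = 3781/10400

P = 3781/10400 ≈ 0.3636


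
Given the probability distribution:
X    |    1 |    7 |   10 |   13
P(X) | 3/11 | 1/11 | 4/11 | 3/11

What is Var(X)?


E[X] = 89/11
E[X²] = 959/11
Var(X) = E[X²] - (E[X])² = 959/11 - 7921/121 = 2628/121

Var(X) = 2628/121 ≈ 21.7190


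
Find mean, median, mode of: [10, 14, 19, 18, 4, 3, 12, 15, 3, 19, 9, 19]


Sorted: [3, 3, 4, 9, 10, 12, 14, 15, 18, 19, 19, 19]
Mean = 145/12
Median = 13
Freq: {10: 1, 14: 1, 19: 3, 18: 1, 4: 1, 3: 2, 12: 1, 15: 1, 9: 1}
Mode: [19]

Mean=145/12, Median=13, Mode=19


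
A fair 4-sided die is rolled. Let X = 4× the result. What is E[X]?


E[die] = (1+4)/2 = 5/2
E[X] = 4 × 5/2 = 10

E[X] = 10


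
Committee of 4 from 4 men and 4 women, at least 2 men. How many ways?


Count by #men:
  2M,2W: C(4,2)×C(4,2)=36
  3M,1W: C(4,3)×C(4,1)=16
  4M,0W: C(4,4)×C(4,0)=1
Total = 53

53


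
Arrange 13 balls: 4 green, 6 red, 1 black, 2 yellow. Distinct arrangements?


13!/(4!×6!×1!×2!) = 180180

180180


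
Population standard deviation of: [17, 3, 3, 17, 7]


Mean = 47/5
  (17-47/5)²=1444/25
  (3-47/5)²=1024/25
  (3-47/5)²=1024/25
  (17-47/5)²=1444/25
  (7-47/5)²=144/25
Σ(x-μ)² = 1016/5
σ² = (1016/5)/5 = 1016/25

σ = √(1016/25) ≈ 6.3750


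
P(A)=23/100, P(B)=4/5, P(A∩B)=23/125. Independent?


P(A)×P(B) = 23/125
P(A∩B) = 23/125
Equal ✓ → Independent

Yes, independent


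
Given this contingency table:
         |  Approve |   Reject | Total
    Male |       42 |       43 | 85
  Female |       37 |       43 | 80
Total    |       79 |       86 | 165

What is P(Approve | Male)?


P(Approve | Male) = 42/(42+43) = 42/85

P(Approve|Male) = 42/85 ≈ 49.41%


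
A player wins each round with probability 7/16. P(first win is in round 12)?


Geometric: P(X=12) = (1-p)^(k-1)×p = (9/16)^11×7/16 = 219667417263/281474976710656

P(X=12) = 219667417263/281474976710656 ≈ 0.08%


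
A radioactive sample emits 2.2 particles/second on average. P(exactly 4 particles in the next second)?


Poisson(λ=2.2): P(X=4) = e^(-λ)×λ^k/k!
= e^(-2.2) × 2.2^4 / 4!
≈ 0.1108031584 × 23.4256 / 24 ≈ 0.108151

P(X=4) ≈ 0.108151 ≈ 10.82%


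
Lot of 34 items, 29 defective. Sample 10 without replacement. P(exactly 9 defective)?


Hypergeometric: C(29,9)×C(5,1)/C(34,10)
= 10015005×5/131128140 = 805/2108

P(X=9) = 805/2108 ≈ 38.19%


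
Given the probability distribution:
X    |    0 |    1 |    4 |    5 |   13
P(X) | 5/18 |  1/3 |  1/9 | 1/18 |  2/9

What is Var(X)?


E[X] = 71/18
E[X²] = 739/18
Var(X) = E[X²] - (E[X])² = 739/18 - 5041/324 = 8261/324

Var(X) = 8261/324 ≈ 25.4969


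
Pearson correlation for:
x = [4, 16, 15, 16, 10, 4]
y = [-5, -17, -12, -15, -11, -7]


n=6, Σx=65, Σy=-67, Σxy=-850, Σx²=869, Σy²=853
r = (6×(-850) - 65×(-67))/√((6×869 - 65²)(6×853 - (-67)²))
= -745/√(989×629) = -745/√622081 ≈ -745/788.7211 ≈ -0.9446

r ≈ -0.9446


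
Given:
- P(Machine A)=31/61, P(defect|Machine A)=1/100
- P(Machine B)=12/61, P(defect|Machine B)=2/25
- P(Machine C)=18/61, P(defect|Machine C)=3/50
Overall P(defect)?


P(B) = Σ P(B|Aᵢ)×P(Aᵢ)
  1/100×31/61 = 31/6100
  2/25×12/61 = 24/1525
  3/50×18/61 = 27/1525
Sum = 47/1220

P(defect) = 47/1220 ≈ 3.85%


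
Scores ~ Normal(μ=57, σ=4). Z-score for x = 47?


z = (x - μ)/σ = (47 - 57)/4 = -2.5

z = -2.5


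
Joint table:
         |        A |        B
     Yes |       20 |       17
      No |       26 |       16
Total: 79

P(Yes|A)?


P(Yes|A) = 20/(20+26) = 20/46 = 10/23

P = 10/23 ≈ 43.48%


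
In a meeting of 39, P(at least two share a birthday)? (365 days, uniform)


P(all different) = Π(365-i)/365 for i=0..38
= 0.121780
P(match) = 1 - 0.121780 = 0.878220

P ≈ 0.8782 ≈ 87.82%


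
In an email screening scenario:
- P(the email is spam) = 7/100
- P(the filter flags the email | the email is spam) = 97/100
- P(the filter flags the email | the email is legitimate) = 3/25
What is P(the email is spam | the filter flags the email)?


Using Bayes' theorem:
P(A|B) = P(B|A)·P(A) / P(B)

P(the filter flags the email) = 97/100 × 7/100 + 3/25 × 93/100
= 679/10000 + 279/2500 = 359/2000

P(the email is spam|the filter flags the email) = (679/10000) / (359/2000) = 679/1795

P(the email is spam|the filter flags the email) = 679/1795 ≈ 37.83%


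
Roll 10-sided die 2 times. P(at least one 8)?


P(no 8)^2 = (9/10)^2 = 81/100
P(≥1) = 1 - 81/100 = 19/100

P = 19/100 ≈ 19.00%


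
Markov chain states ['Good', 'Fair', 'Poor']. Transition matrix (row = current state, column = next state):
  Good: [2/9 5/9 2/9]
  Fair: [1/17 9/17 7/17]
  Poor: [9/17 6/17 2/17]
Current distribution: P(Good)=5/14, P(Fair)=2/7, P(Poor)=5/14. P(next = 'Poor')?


P(next=Poor) = Σᵢ P(now=i)×P(i→Poor)
= 5/14×2/9 + 2/7×7/17 + 5/14×2/17
= 5/63 + 2/17 + 5/119 = 256/1071

P = 256/1071 ≈ 0.2390


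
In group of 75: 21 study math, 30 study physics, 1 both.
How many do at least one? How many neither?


|A∪B| = 21+30-1 = 50
Neither = 75-50 = 25

At least one: 50; Neither: 25


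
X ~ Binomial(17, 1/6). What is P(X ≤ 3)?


P(X ≤ 3) = Σ P(X=i) for i=0..3
P(X=0) = 762939453125/16926659444736
P(X=1) = 2593994140625/16926659444736
P(X=2) = 518798828125/2115832430592
P(X=3) = 518798828125/2115832430592
Sum = 5828857421875/8463329722368

P(X ≤ 3) = 5828857421875/8463329722368 ≈ 68.87%


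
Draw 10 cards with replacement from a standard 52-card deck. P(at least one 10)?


P(not a 10) = 48/52 = 12/13
P(none in 10 draws) = (12/13)^10 = 61917364224/137858491849
P(≥1 10) = 1 - 61917364224/137858491849 = 75941127625/137858491849

P = 75941127625/137858491849 ≈ 55.09%


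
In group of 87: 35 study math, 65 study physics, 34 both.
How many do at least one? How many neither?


|A∪B| = 35+65-34 = 66
Neither = 87-66 = 21

At least one: 66; Neither: 21


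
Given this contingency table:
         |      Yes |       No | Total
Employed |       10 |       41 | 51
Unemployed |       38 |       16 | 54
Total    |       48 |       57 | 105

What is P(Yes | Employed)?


P(Yes | Employed) = 10/(10+41) = 10/51

P(Yes|Employed) = 10/51 ≈ 19.61%


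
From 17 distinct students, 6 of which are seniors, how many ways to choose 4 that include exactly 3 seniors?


Choose 3 of the 6 seniors and 1 of the other 11 students:
C(6,3)×C(11,1) = 20×11 = 220

220


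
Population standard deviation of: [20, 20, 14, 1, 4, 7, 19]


Mean = 85/7
  (20-85/7)²=3025/49
  (20-85/7)²=3025/49
  (14-85/7)²=169/49
  (1-85/7)²=6084/49
  (4-85/7)²=3249/49
  (7-85/7)²=1296/49
  (19-85/7)²=2304/49
Σ(x-μ)² = 2736/7
σ² = (2736/7)/7 = 2736/49

σ = √(2736/49) ≈ 7.4724


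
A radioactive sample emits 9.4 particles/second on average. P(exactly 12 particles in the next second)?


Poisson(λ=9.4): P(X=12) = e^(-λ)×λ^k/k!
= e^(-9.4) × 9.4^12 / 12!
≈ 8.272406556e-05 × 475920314814 / 479001600 ≈ 0.082192

P(X=12) ≈ 0.082192 ≈ 8.22%


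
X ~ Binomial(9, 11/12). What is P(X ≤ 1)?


P(X ≤ 1) = Σ P(X=i) for i=0..1
P(X=0) = 1/5159780352
P(X=1) = 11/573308928
Sum = 25/1289945088

P(X ≤ 1) = 25/1289945088 ≈ 0.00%


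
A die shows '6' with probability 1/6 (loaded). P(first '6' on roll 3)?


Geometric: P(X=3) = (1-p)^(k-1)×p = (5/6)^2×1/6 = 25/216

P(X=3) = 25/216 ≈ 11.57%


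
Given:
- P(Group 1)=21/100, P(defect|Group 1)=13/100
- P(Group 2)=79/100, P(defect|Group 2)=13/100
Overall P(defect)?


P(B) = Σ P(B|Aᵢ)×P(Aᵢ)
  13/100×21/100 = 273/10000
  13/100×79/100 = 1027/10000
Sum = 13/100

P(defect) = 13/100 ≈ 13.00%


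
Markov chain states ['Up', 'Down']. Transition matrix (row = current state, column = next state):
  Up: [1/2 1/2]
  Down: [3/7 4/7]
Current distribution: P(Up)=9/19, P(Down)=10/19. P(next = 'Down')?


P(next=Down) = Σᵢ P(now=i)×P(i→Down)
= 9/19×1/2 + 10/19×4/7
= 9/38 + 40/133 = 143/266

P = 143/266 ≈ 0.5376


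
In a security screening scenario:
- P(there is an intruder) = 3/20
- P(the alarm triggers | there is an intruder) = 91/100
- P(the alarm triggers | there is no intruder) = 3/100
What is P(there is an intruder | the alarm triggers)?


Using Bayes' theorem:
P(A|B) = P(B|A)·P(A) / P(B)

P(the alarm triggers) = 91/100 × 3/20 + 3/100 × 17/20
= 273/2000 + 51/2000 = 81/500

P(there is an intruder|the alarm triggers) = (273/2000) / (81/500) = 91/108

P(there is an intruder|the alarm triggers) = 91/108 ≈ 84.26%


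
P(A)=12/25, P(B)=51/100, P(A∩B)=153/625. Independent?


P(A)×P(B) = 153/625
P(A∩B) = 153/625
Equal ✓ → Independent

Yes, independent


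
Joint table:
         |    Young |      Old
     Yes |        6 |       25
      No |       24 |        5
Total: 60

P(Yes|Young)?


P(Yes|Young) = 6/(6+24) = 6/30 = 1/5

P = 1/5 ≈ 20.00%


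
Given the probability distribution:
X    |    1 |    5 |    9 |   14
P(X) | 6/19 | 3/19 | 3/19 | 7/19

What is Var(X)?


E[X] = 146/19
E[X²] = 1696/19
Var(X) = E[X²] - (E[X])² = 1696/19 - 21316/361 = 10908/361

Var(X) = 10908/361 ≈ 30.2161


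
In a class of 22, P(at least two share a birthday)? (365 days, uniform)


P(all different) = Π(365-i)/365 for i=0..21
= 0.524305
P(match) = 1 - 0.524305 = 0.475695

P ≈ 0.4757 ≈ 47.57%


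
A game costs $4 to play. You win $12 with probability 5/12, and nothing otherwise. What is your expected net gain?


E[gain] = (12-4)×5/12 + (-4)×7/12
= 10/3 - 7/3 = 1

Expected net gain = $1 ≈ $1.00


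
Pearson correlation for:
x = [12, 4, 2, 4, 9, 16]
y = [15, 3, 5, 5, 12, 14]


n=6, Σx=47, Σy=54, Σxy=554, Σx²=517, Σy²=624
r = (6×554 - 47×54)/√((6×517 - 47²)(6×624 - 54²))
= 786/√(893×828) = 786/√739404 ≈ 786/859.8860 ≈ 0.9141

r ≈ 0.9141


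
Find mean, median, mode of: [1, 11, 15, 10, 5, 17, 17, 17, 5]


Sorted: [1, 5, 5, 10, 11, 15, 17, 17, 17]
Mean = 98/9
Median = 11
Freq: {1: 1, 11: 1, 15: 1, 10: 1, 5: 2, 17: 3}
Mode: [17]

Mean=98/9, Median=11, Mode=17


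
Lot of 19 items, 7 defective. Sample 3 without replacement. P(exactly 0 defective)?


Hypergeometric: C(7,0)×C(12,3)/C(19,3)
= 1×220/969 = 220/969

P(X=0) = 220/969 ≈ 22.70%


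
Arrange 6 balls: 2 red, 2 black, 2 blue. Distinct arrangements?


6!/(2!×2!×2!) = 90

90


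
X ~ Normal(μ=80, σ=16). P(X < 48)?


z = (48-80)/16 = -2.0
P(Z < -2.0) = 0.0228

P(X < 48) ≈ 0.0228


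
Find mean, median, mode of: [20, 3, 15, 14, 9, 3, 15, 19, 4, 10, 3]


Sorted: [3, 3, 3, 4, 9, 10, 14, 15, 15, 19, 20]
Mean = 115/11
Median = 10
Freq: {20: 1, 3: 3, 15: 2, 14: 1, 9: 1, 19: 1, 4: 1, 10: 1}
Mode: [3]

Mean=115/11, Median=10, Mode=3


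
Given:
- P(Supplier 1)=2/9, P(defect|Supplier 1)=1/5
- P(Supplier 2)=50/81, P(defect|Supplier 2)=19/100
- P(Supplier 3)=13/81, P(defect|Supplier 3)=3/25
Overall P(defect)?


P(B) = Σ P(B|Aᵢ)×P(Aᵢ)
  1/5×2/9 = 2/45
  19/100×50/81 = 19/162
  3/25×13/81 = 13/675
Sum = 733/4050

P(defect) = 733/4050 ≈ 18.10%


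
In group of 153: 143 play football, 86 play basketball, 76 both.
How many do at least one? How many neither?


|A∪B| = 143+86-76 = 153
Neither = 153-153 = 0

At least one: 153; Neither: 0


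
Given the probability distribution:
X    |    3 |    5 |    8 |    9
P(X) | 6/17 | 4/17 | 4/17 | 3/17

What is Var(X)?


E[X] = 97/17
E[X²] = 653/17
Var(X) = E[X²] - (E[X])² = 653/17 - 9409/289 = 1692/289

Var(X) = 1692/289 ≈ 5.8547


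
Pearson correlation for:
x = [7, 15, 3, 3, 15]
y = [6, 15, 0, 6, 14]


n=5, Σx=43, Σy=41, Σxy=495, Σx²=517, Σy²=493
r = (5×495 - 43×41)/√((5×517 - 43²)(5×493 - 41²))
= 712/√(736×784) = 712/√577024 ≈ 712/759.6210 ≈ 0.9373

r ≈ 0.9373


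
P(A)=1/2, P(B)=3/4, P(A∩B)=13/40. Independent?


P(A)×P(B) = 3/8
P(A∩B) = 13/40
Not equal → NOT independent

No, not independent


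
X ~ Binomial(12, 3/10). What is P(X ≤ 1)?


P(X ≤ 1) = Σ P(X=i) for i=0..1
P(X=0) = 13841287201/1000000000000
P(X=1) = 17795940687/250000000000
Sum = 85025049949/1000000000000

P(X ≤ 1) = 85025049949/1000000000000 ≈ 8.50%


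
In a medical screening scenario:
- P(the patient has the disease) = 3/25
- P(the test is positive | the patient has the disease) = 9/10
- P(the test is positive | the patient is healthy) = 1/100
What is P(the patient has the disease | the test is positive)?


Using Bayes' theorem:
P(A|B) = P(B|A)·P(A) / P(B)

P(the test is positive) = 9/10 × 3/25 + 1/100 × 22/25
= 27/250 + 11/1250 = 73/625

P(the patient has the disease|the test is positive) = (27/250) / (73/625) = 135/146

P(the patient has the disease|the test is positive) = 135/146 ≈ 92.47%


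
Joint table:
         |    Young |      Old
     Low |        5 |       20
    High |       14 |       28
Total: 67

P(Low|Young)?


P(Low|Young) = 5/(5+14) = 5/19

P = 5/19 ≈ 26.32%


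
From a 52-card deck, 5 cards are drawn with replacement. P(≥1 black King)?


P(not a black King) = 50/52 = 25/26
P(none in 5 draws) = (25/26)^5 = 9765625/11881376
P(≥1 black King) = 1 - 9765625/11881376 = 2115751/11881376

P = 2115751/11881376 ≈ 17.81%


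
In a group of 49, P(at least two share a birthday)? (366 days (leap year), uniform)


P(all different) = Π(366-i)/366 for i=0..48
= 0.034553
P(match) = 1 - 0.034553 = 0.965447

P ≈ 0.9654 ≈ 96.54%


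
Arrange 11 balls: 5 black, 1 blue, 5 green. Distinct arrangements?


11!/(5!×1!×5!) = 2772

2772


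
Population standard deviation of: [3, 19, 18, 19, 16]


Mean = 75/5 = 15
  (3-15)²=144
  (19-15)²=16
  (18-15)²=9
  (19-15)²=16
  (16-15)²=1
Σ(x-μ)² = 186
σ² = 186/5

σ = √(186/5) ≈ 6.0992


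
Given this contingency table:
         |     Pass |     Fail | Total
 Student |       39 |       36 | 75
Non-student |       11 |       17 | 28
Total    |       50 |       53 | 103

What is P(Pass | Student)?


P(Pass | Student) = 39/(39+36) = 39/75 = 13/25

P(Pass|Student) = 13/25 ≈ 52.00%


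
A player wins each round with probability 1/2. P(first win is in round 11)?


Geometric: P(X=11) = (1-p)^(k-1)×p = (1/2)^10×1/2 = 1/2048

P(X=11) = 1/2048 ≈ 0.05%


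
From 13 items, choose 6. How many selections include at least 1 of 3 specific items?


Complement: C(13,6) - C(10,6) = 1716 - 210 = 1506

1506


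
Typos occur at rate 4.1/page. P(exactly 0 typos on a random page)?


Poisson(λ=4.1): P(X=0) = e^(-λ)×λ^k/k!
= e^(-4.1) × 4.1^0 / 0!
≈ 0.0165726754 × 1 / 1 ≈ 0.016573

P(X=0) ≈ 0.016573 ≈ 1.66%


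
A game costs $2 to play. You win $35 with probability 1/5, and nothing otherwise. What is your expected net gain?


E[gain] = (35-2)×1/5 + (-2)×4/5
= 33/5 - 8/5 = 5

Expected net gain = $5 ≈ $5.00


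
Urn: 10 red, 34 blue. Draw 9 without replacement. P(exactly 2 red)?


Hypergeometric: C(10,2)×C(34,7)/C(44,9)
= 45×5379616/708930508 = 5501880/16112057

P(X=2) = 5501880/16112057 ≈ 34.15%


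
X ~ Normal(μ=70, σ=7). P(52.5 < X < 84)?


z₁=(52.5-70)/7=-2.5, z₂=(84-70)/7=2.0
P = Φ(2.0) - Φ(-2.5) = 0.977250 - 0.006210 = 0.971040 ≈ 0.9710

P(52.5 < X < 84) ≈ 0.9710


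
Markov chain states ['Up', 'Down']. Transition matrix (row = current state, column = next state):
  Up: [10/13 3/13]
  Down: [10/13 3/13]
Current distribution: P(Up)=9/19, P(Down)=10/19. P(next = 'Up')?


P(next=Up) = Σᵢ P(now=i)×P(i→Up)
= 9/19×10/13 + 10/19×10/13
= 90/247 + 100/247 = 10/13

P = 10/13 ≈ 0.7692


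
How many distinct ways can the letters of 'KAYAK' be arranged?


Letters: 5, freq: {'K': 2, 'A': 2, 'Y': 1}
5!/(2!×2!×1!) = 120/4 = 30

30


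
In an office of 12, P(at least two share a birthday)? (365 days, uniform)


P(all different) = Π(365-i)/365 for i=0..11
= 0.832975
P(match) = 1 - 0.832975 = 0.167025

P ≈ 0.1670 ≈ 16.70%


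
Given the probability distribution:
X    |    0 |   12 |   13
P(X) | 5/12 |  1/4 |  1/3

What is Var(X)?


E[X] = 22/3
E[X²] = 277/3
Var(X) = E[X²] - (E[X])² = 277/3 - 484/9 = 347/9

Var(X) = 347/9 ≈ 38.5556


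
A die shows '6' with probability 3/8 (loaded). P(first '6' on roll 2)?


Geometric: P(X=2) = (1-p)^(k-1)×p = (5/8)^1×3/8 = 15/64

P(X=2) = 15/64 ≈ 23.44%


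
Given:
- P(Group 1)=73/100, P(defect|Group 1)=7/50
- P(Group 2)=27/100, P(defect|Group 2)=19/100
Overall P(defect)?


P(B) = Σ P(B|Aᵢ)×P(Aᵢ)
  7/50×73/100 = 511/5000
  19/100×27/100 = 513/10000
Sum = 307/2000

P(defect) = 307/2000 ≈ 15.35%


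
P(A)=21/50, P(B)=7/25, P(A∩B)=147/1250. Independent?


P(A)×P(B) = 147/1250
P(A∩B) = 147/1250
Equal ✓ → Independent

Yes, independent


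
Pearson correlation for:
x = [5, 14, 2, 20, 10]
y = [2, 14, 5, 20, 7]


n=5, Σx=51, Σy=48, Σxy=686, Σx²=725, Σy²=674
r = (5×686 - 51×48)/√((5×725 - 51²)(5×674 - 48²))
= 982/√(1024×1066) = 982/√1091584 ≈ 982/1044.7890 ≈ 0.9399

r ≈ 0.9399


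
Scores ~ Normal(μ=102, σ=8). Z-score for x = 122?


z = (x - μ)/σ = (122 - 102)/8 = 2.5

z = 2.5


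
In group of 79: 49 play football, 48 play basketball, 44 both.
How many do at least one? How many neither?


|A∪B| = 49+48-44 = 53
Neither = 79-53 = 26

At least one: 53; Neither: 26


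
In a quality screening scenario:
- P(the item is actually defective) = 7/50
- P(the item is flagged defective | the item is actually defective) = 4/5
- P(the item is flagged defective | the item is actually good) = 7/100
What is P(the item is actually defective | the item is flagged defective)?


Using Bayes' theorem:
P(A|B) = P(B|A)·P(A) / P(B)

P(the item is flagged defective) = 4/5 × 7/50 + 7/100 × 43/50
= 14/125 + 301/5000 = 861/5000

P(the item is actually defective|the item is flagged defective) = (14/125) / (861/5000) = 80/123

P(the item is actually defective|the item is flagged defective) = 80/123 ≈ 65.04%


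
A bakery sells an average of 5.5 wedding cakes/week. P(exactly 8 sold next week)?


Poisson(λ=5.5): P(X=8) = e^(-λ)×λ^k/k!
= e^(-5.5) × 5.5^8 / 8!
≈ 0.004086771438 × 837339.378906 / 40320 ≈ 0.084871

P(X=8) ≈ 0.084871 ≈ 8.49%


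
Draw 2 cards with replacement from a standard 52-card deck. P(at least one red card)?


P(not a red card) = 26/52 = 1/2
P(none in 2 draws) = (1/2)^2 = 1/4
P(≥1 red card) = 1 - 1/4 = 3/4

P = 3/4 ≈ 75.00%


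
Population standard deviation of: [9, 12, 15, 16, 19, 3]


Mean = 74/6 = 37/3
  (9-37/3)²=100/9
  (12-37/3)²=1/9
  (15-37/3)²=64/9
  (16-37/3)²=121/9
  (19-37/3)²=400/9
  (3-37/3)²=784/9
Σ(x-μ)² = 490/3
σ² = (490/3)/6 = 245/9

σ = √(245/9) ≈ 5.2175


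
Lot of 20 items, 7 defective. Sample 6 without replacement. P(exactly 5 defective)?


Hypergeometric: C(7,5)×C(13,1)/C(20,6)
= 21×13/38760 = 91/12920

P(X=5) = 91/12920 ≈ 0.70%


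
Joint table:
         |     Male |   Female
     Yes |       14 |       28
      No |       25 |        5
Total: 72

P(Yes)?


P(Yes) = (14+28)/72 = 42/72 = 7/12

P(Yes) = 7/12 ≈ 58.33%


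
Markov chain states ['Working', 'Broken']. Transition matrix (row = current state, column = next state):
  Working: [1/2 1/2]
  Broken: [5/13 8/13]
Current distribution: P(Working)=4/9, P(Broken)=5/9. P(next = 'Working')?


P(next=Working) = Σᵢ P(now=i)×P(i→Working)
= 4/9×1/2 + 5/9×5/13
= 2/9 + 25/117 = 17/39

P = 17/39 ≈ 0.4359


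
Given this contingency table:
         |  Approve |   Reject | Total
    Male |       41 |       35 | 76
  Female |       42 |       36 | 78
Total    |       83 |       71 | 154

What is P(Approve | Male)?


P(Approve | Male) = 41/(41+35) = 41/76

P(Approve|Male) = 41/76 ≈ 53.95%


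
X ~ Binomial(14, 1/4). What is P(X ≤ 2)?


P(X ≤ 2) = Σ P(X=i) for i=0..2
P(X=0) = 4782969/268435456
P(X=1) = 11160261/134217728
P(X=2) = 48361131/268435456
Sum = 37732311/134217728

P(X ≤ 2) = 37732311/134217728 ≈ 28.11%


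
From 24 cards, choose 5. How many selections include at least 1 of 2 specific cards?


Complement: C(24,5) - C(22,5) = 42504 - 26334 = 16170

16170


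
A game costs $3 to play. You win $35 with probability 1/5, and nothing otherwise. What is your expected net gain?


E[gain] = (35-3)×1/5 + (-3)×4/5
= 32/5 - 12/5 = 4

Expected net gain = $4 ≈ $4.00


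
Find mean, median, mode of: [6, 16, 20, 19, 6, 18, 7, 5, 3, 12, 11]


Sorted: [3, 5, 6, 6, 7, 11, 12, 16, 18, 19, 20]
Mean = 123/11
Median = 11
Freq: {6: 2, 16: 1, 20: 1, 19: 1, 18: 1, 7: 1, 5: 1, 3: 1, 12: 1, 11: 1}
Mode: [6]

Mean=123/11, Median=11, Mode=6


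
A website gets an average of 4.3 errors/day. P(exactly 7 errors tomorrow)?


Poisson(λ=4.3): P(X=7) = e^(-λ)×λ^k/k!
= e^(-4.3) × 4.3^7 / 7!
≈ 0.01356855901 × 27181.8611107 / 5040 ≈ 0.073178

P(X=7) ≈ 0.073178 ≈ 7.32%


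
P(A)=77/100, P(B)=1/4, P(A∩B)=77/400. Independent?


P(A)×P(B) = 77/400
P(A∩B) = 77/400
Equal ✓ → Independent

Yes, independent


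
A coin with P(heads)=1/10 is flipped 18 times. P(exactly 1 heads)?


Binomial: P(X=1) = C(18,1)×p^1×(1-p)^17
= 18 × 1/10 × 16677181699666569/100000000000000000 = 150094635296999121/500000000000000000

P(X=1) = 150094635296999121/500000000000000000 ≈ 30.02%


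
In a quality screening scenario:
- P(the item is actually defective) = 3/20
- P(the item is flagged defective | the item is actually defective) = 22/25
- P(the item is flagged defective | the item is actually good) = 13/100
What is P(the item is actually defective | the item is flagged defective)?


Using Bayes' theorem:
P(A|B) = P(B|A)·P(A) / P(B)

P(the item is flagged defective) = 22/25 × 3/20 + 13/100 × 17/20
= 33/250 + 221/2000 = 97/400

P(the item is actually defective|the item is flagged defective) = (33/250) / (97/400) = 264/485

P(the item is actually defective|the item is flagged defective) = 264/485 ≈ 54.43%


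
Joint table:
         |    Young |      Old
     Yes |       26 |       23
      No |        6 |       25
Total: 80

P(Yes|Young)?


P(Yes|Young) = 26/(26+6) = 26/32 = 13/16

P = 13/16 ≈ 81.25%
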